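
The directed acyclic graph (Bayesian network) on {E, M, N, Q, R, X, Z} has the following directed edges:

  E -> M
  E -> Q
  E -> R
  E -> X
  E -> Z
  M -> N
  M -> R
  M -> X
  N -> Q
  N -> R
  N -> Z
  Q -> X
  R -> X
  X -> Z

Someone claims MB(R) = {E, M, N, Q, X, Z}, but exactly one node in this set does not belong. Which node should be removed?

Z

Pa(R) = {E, M, N}.
R has child X.
For each child, the remaining parents (spouses of R):
  X: E, M, Q
MB(R) = {E, M, N, Q, X}.
Z is neither a parent, child, nor co-parent of R, so it does not belong.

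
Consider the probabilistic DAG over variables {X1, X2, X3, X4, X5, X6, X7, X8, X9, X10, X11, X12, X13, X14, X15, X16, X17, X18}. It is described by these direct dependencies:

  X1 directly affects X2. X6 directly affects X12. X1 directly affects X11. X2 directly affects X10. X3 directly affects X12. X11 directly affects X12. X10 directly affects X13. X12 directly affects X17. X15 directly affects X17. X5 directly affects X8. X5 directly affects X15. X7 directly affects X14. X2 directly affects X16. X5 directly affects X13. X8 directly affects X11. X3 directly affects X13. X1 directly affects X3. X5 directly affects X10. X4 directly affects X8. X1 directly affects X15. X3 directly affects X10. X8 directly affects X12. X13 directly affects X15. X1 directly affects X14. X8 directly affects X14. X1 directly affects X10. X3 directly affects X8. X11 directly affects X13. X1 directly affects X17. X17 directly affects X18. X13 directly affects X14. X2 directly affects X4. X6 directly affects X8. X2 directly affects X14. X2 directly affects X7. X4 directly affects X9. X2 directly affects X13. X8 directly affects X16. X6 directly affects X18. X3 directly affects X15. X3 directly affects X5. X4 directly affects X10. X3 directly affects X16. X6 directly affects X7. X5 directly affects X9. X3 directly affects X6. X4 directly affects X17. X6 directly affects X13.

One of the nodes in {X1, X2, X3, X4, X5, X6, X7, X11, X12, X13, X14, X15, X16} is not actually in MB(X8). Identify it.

X8's parents: X3, X4, X5, X6.
X8's children: X11, X12, X14, X16.
For each child, the remaining parents (spouses of X8):
  X11's other parent is X1.
  X12's other parents are X3, X6, X11.
  parents(X14) \ {X8} = {X1, X2, X7, X13}.
  parents(X16) \ {X8} = {X2, X3}.
MB(X8) = {X1, X2, X3, X4, X5, X6, X7, X11, X12, X13, X14, X16}.
X15 is neither a parent, child, nor co-parent of X8, so it does not belong.

X15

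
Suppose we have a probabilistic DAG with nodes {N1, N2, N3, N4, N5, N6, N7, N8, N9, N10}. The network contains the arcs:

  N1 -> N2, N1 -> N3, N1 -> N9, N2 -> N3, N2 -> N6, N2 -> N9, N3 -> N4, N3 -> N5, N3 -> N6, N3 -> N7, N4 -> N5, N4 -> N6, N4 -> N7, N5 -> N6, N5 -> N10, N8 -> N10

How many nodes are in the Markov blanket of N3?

6

A node's Markov blanket = Pa ∪ Ch ∪ (parents of Ch other than the node itself).
Parents of N3: N1, N2.
N3's children: N4, N5, N6, N7.
Parents of each child, excluding N3:
  N4 has no other parent.
  N5 also has parent N4.
  parents(N6) \ {N3} = {N2, N4, N5}.
  N7's other parent is N4.
MB(N3) = {N1, N2, N4, N5, N6, N7}, which has 6 nodes.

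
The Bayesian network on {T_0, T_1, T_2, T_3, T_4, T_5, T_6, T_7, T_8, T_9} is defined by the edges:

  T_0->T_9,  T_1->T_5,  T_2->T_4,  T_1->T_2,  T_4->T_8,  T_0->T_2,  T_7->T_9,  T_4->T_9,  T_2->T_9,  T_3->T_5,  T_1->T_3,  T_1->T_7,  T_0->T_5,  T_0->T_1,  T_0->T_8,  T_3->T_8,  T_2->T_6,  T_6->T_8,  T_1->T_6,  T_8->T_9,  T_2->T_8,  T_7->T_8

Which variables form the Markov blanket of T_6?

Recall MB(v) = parents ∪ children ∪ spouses, where spouses are the other parents of v's children.
Parents of T_6: T_1, T_2.
Children of T_6: T_8.
Parents of each child, excluding T_6:
  T_8's other parents are T_0, T_2, T_3, T_4, T_7.
Union: {T_1, T_2} ∪ {T_8} ∪ {T_0, T_2, T_3, T_4, T_7} = {T_0, T_1, T_2, T_3, T_4, T_7, T_8}.

{T_0, T_1, T_2, T_3, T_4, T_7, T_8}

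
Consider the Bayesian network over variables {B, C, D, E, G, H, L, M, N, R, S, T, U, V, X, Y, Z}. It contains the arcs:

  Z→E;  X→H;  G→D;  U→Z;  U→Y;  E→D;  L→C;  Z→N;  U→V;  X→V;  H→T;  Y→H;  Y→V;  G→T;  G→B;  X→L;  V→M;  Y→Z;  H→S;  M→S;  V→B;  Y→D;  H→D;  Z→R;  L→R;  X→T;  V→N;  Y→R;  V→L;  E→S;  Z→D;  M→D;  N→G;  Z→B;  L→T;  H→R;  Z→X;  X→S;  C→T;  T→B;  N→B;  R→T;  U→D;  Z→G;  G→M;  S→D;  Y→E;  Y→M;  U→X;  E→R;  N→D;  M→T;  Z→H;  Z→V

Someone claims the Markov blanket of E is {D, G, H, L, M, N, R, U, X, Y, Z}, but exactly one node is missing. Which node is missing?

S

Pa(E) = {Y, Z}.
E's children: D, R, S.
Parents of each child, excluding E:
  R also has parents H, L, Y, Z.
  S's other parents are H, M, X.
  parents(D) \ {E} = {G, H, M, N, S, U, Y, Z}.
MB(E) = {D, G, H, L, M, N, R, S, U, X, Y, Z}.
Comparing with the claimed set, S is missing.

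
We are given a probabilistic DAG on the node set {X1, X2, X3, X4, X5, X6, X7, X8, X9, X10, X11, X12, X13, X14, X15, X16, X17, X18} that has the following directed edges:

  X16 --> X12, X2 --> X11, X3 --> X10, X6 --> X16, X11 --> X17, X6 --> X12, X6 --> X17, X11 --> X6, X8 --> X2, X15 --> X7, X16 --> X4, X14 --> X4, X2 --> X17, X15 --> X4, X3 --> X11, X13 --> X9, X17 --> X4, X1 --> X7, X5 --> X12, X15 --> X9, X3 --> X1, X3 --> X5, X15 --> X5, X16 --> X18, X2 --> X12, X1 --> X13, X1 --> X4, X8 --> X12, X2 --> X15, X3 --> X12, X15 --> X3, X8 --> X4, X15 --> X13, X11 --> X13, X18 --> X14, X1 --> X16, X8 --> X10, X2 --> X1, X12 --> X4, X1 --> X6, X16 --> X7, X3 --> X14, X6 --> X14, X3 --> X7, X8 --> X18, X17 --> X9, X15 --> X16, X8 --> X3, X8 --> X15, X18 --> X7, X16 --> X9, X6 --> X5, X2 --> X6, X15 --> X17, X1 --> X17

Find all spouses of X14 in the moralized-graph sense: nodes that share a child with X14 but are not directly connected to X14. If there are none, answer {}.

{X1, X8, X12, X15, X16, X17}

Children of X14: X4.
  X4: X1, X8, X12, X15, X16, X17
Excluding nodes already adjacent to X14 (X3, X4, X6, X18), the co-parent-only contribution is {X1, X8, X12, X15, X16, X17}.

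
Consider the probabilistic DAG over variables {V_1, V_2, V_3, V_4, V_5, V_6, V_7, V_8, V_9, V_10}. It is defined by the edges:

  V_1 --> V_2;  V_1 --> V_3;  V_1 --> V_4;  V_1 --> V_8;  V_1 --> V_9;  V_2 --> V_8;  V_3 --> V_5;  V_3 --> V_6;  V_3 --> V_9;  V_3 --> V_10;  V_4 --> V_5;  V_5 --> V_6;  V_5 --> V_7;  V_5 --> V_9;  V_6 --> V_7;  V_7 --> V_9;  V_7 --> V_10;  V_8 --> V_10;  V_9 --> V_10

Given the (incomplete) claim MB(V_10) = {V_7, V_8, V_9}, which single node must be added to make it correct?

V_3

Ch(V_10) = {}.
Pa(V_10) = {V_3, V_7, V_8, V_9}.
With no children, V_10 has no spouses; the co-parent set is empty.
MB(V_10) = {V_3, V_7, V_8, V_9}.
Comparing with the claimed set, V_3 is missing.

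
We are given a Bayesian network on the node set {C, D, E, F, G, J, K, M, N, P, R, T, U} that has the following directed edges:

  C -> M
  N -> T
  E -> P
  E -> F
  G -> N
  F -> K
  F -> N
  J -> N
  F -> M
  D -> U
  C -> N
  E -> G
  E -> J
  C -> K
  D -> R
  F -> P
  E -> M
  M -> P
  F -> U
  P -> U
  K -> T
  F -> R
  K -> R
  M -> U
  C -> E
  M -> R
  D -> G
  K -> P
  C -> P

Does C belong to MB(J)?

C is a co-parent of J: both are parents of N.
So C ∈ MB(J).

Yes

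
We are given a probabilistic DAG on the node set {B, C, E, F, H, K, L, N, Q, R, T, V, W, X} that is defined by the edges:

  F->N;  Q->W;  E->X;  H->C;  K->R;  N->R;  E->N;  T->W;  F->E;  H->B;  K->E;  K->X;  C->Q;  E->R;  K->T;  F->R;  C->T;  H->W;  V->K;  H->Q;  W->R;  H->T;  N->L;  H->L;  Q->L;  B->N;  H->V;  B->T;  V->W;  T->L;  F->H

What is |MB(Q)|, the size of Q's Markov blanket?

Recall MB(v) = parents ∪ children ∪ spouses, where spouses are the other parents of v's children.
Q has parents C, H.
Q's children: L, W.
Parents of each child, excluding Q:
  W also has parents H, T, V.
  L also has parents H, N, T.
MB(Q) = {C, H, L, N, T, V, W}, which has 7 nodes.

7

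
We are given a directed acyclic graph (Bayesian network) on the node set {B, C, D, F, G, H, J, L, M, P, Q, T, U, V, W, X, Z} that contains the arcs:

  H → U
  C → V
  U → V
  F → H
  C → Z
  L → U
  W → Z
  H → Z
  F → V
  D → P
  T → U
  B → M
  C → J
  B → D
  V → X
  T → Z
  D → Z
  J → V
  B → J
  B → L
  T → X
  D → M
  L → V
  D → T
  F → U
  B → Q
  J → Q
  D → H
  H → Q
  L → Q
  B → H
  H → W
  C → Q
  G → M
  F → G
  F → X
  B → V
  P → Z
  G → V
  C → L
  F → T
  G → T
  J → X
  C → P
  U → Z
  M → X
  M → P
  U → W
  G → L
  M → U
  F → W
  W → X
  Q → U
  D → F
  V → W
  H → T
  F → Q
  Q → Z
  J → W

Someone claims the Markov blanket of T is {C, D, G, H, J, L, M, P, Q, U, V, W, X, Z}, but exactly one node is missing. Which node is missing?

Parents of T: D, F, G, H.
Ch(T) = {U, X, Z}.
Other parents of T's children:
  parents(U) \ {T} = {F, H, L, M, Q}.
  X also has parents F, J, M, V, W.
  Z's other parents are C, D, H, P, Q, U, W.
MB(T) = {C, D, F, G, H, J, L, M, P, Q, U, V, W, X, Z}.
Comparing with the claimed set, F is missing.

F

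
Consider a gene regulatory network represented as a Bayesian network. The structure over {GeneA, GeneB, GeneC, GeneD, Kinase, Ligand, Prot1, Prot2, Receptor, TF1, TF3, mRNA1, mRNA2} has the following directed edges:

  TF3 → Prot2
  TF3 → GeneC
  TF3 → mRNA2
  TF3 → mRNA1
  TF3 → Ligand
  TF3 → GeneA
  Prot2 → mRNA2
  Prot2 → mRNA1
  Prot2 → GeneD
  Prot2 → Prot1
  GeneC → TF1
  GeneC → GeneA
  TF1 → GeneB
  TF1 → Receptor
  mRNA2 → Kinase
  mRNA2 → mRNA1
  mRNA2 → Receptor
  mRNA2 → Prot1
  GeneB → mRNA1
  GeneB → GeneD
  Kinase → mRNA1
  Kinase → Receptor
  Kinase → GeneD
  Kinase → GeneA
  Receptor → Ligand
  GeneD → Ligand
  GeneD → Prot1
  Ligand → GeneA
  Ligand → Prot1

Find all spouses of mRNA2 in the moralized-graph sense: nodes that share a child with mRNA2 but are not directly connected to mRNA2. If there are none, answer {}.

Children of mRNA2: Kinase, Prot1, Receptor, mRNA1.
  Kinase: no additional parents.
  mRNA1's other parents are GeneB, Kinase, Prot2, TF3.
  parents(Receptor) \ {mRNA2} = {Kinase, TF1}.
  parents(Prot1) \ {mRNA2} = {GeneD, Ligand, Prot2}.
Excluding nodes already adjacent to mRNA2 (Kinase, Prot1, Prot2, Receptor, TF3, mRNA1), the co-parent-only contribution is {GeneB, GeneD, Ligand, TF1}.

{GeneB, GeneD, Ligand, TF1}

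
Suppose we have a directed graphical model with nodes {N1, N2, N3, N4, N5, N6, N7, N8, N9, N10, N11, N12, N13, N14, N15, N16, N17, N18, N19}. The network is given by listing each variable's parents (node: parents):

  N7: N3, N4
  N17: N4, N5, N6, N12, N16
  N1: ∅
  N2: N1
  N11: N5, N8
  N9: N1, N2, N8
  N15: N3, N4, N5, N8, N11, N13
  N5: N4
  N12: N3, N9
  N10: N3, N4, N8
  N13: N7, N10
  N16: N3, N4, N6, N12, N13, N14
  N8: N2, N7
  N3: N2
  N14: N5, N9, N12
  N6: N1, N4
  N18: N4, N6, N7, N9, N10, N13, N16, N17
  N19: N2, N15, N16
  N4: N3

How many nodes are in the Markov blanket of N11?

Pa(N11) = {N5, N8}.
N11 has child N15.
Co-parents of N11 (other parents of its children):
  N15: N3, N4, N5, N8, N13
MB(N11) = {N3, N4, N5, N8, N13, N15}, which has 6 nodes.

6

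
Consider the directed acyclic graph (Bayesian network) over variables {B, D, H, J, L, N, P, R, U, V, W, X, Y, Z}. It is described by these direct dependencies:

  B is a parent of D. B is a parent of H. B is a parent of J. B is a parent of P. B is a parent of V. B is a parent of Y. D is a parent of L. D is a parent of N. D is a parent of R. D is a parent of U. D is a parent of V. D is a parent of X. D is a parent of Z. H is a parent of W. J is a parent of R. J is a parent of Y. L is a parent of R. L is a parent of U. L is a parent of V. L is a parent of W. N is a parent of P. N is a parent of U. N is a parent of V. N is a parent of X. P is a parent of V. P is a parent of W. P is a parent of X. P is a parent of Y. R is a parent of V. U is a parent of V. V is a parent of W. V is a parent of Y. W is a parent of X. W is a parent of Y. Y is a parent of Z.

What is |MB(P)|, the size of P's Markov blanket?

12

A node's Markov blanket = Pa ∪ Ch ∪ (parents of Ch other than the node itself).
Parents of P: B, N.
Ch(P) = {V, W, X, Y}.
For each child, the remaining parents (spouses of P):
  V: B, D, L, N, R, U
  W: H, L, V
  X: D, N, W
  Y: B, J, V, W
MB(P) = {B, D, H, J, L, N, R, U, V, W, X, Y}, which has 12 nodes.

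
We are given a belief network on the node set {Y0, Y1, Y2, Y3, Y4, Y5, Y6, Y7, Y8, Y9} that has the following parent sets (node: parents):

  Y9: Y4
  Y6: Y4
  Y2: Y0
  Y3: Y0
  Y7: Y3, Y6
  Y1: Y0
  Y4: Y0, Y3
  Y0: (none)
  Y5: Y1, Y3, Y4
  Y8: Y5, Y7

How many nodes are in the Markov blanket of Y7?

4

Y7 has parents Y3, Y6.
Y7 has child Y8.
For each child, the remaining parents (spouses of Y7):
  Y8's other parent is Y5.
MB(Y7) = {Y3, Y5, Y6, Y8}, which has 4 nodes.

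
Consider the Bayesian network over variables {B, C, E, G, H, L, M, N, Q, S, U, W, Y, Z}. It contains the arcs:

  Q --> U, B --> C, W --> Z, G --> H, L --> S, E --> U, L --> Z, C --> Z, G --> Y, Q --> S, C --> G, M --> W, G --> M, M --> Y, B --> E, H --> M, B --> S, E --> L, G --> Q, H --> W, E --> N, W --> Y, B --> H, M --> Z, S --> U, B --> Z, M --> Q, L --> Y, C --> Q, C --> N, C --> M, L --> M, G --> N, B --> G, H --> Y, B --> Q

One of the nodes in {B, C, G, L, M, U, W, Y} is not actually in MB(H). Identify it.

U

Recall MB(v) = parents ∪ children ∪ spouses, where spouses are the other parents of v's children.
H's parents: B, G.
H has children M, W, Y.
For each child, the remaining parents (spouses of H):
  M also has parents C, G, L.
  parents(W) \ {H} = {M}.
  Y's other parents are G, L, M, W.
MB(H) = {B, C, G, L, M, W, Y}.
U is neither a parent, child, nor co-parent of H, so it does not belong.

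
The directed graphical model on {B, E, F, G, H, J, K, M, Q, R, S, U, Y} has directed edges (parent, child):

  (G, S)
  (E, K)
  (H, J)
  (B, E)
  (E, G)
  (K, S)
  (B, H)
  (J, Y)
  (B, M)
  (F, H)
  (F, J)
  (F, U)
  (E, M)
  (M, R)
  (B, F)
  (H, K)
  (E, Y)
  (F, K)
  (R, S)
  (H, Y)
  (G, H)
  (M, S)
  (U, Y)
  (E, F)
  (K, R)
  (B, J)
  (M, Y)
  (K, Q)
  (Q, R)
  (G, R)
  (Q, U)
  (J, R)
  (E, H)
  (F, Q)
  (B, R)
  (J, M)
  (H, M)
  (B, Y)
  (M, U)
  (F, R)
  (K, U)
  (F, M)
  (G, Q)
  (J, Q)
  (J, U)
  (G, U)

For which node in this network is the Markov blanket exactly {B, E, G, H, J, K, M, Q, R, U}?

F

The target node must have every member of {B, E, G, H, J, K, M, Q, R, U} as a parent, child, or co-parent, and no others.
Parents of F: B, E; children: H, J, K, M, Q, R, U; co-parents: B, E, G, H, J, K, M, Q.
These exactly cover the given set, so the node is F.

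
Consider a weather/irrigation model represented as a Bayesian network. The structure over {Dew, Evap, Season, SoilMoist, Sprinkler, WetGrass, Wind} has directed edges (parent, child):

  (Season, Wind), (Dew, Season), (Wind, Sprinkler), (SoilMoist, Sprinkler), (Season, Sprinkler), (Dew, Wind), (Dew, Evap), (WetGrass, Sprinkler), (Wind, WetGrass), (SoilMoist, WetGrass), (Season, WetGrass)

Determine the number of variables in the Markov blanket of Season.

Recall MB(v) = parents ∪ children ∪ spouses, where spouses are the other parents of v's children.
Season's parents: Dew.
Ch(Season) = {Sprinkler, WetGrass, Wind}.
Parents of each child, excluding Season:
  parents(Wind) \ {Season} = {Dew}.
  WetGrass also has parents SoilMoist, Wind.
  Sprinkler's other parents are SoilMoist, WetGrass, Wind.
MB(Season) = {Dew, SoilMoist, Sprinkler, WetGrass, Wind}, which has 5 nodes.

5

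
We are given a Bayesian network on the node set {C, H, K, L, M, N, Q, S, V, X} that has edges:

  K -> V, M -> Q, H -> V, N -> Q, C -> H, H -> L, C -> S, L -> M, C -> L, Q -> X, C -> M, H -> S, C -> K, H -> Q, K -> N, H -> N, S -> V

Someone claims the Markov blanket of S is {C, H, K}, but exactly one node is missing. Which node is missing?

V

The Markov blanket of a node is its parents, its children, and the other parents of its children.
Children of S: V.
S's parents: C, H.
For each child, the remaining parents (spouses of S):
  V's other parents are H, K.
MB(S) = {C, H, K, V}.
Comparing with the claimed set, V is missing.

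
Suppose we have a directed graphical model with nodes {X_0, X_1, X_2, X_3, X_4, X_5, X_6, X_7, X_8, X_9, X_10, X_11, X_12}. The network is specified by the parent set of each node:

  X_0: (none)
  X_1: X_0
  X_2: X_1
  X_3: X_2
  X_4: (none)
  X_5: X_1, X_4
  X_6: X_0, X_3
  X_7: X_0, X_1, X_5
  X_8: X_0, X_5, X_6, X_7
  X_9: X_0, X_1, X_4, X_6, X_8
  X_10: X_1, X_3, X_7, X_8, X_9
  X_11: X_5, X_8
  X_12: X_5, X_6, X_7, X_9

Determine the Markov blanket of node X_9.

{X_0, X_1, X_3, X_4, X_5, X_6, X_7, X_8, X_10, X_12}

Parents of X_9: X_0, X_1, X_4, X_6, X_8.
X_9's children: X_10, X_12.
Other parents of X_9's children:
  X_10's other parents are X_1, X_3, X_7, X_8.
  parents(X_12) \ {X_9} = {X_5, X_6, X_7}.
Taking the union gives {X_0, X_1, X_3, X_4, X_5, X_6, X_7, X_8, X_10, X_12}.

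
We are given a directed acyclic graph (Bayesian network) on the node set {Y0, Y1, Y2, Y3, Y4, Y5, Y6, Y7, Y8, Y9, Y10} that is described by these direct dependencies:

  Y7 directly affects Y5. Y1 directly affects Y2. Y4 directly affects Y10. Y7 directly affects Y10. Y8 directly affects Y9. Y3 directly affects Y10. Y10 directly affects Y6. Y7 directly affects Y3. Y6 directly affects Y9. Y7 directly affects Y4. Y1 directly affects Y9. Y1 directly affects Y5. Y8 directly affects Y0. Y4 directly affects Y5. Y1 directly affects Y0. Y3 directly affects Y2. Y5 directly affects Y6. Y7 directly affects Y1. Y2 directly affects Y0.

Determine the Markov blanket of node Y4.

{Y1, Y3, Y5, Y7, Y10}

Parents of Y4: Y7.
Children of Y4: Y5, Y10.
Other parents of Y4's children:
  Y5: Y1, Y7
  Y10: Y3, Y7
Taking the union gives {Y1, Y3, Y5, Y7, Y10}.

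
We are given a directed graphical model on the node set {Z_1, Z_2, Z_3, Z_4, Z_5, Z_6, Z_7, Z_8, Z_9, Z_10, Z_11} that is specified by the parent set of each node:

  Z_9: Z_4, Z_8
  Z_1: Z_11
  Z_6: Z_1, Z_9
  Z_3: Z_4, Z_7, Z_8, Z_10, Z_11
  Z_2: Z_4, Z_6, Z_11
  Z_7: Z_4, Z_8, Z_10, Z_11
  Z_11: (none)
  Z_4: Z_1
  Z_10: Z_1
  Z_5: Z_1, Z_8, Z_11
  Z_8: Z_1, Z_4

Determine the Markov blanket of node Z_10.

{Z_1, Z_3, Z_4, Z_7, Z_8, Z_11}

Recall MB(v) = parents ∪ children ∪ spouses, where spouses are the other parents of v's children.
Pa(Z_10) = {Z_1}.
Z_10 has children Z_3, Z_7.
Parents of each child, excluding Z_10:
  Z_7: Z_4, Z_8, Z_11
  Z_3: Z_4, Z_7, Z_8, Z_11
MB(Z_10) = {Z_1, Z_3, Z_4, Z_7, Z_8, Z_11}.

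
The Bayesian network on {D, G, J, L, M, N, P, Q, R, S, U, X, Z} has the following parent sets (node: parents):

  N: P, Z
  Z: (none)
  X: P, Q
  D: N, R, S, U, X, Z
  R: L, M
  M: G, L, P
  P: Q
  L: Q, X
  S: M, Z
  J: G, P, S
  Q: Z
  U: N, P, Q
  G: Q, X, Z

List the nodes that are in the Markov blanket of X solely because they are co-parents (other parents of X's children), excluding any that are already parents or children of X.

{N, R, S, U, Z}

Children of X: D, G, L.
  parents(G) \ {X} = {Q, Z}.
  L's other parent is Q.
  D also has parents N, R, S, U, Z.
Excluding nodes already adjacent to X (D, G, L, P, Q), the co-parent-only contribution is {N, R, S, U, Z}.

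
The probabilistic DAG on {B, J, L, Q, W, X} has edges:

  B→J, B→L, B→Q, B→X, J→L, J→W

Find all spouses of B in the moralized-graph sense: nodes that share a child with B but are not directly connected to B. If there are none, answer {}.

{}

Children of B: J, L, Q, X.
  J: —
  L: J
  Q: —
  X: —
Excluding nodes already adjacent to B (J, L, Q, X), the co-parent-only contribution is {}.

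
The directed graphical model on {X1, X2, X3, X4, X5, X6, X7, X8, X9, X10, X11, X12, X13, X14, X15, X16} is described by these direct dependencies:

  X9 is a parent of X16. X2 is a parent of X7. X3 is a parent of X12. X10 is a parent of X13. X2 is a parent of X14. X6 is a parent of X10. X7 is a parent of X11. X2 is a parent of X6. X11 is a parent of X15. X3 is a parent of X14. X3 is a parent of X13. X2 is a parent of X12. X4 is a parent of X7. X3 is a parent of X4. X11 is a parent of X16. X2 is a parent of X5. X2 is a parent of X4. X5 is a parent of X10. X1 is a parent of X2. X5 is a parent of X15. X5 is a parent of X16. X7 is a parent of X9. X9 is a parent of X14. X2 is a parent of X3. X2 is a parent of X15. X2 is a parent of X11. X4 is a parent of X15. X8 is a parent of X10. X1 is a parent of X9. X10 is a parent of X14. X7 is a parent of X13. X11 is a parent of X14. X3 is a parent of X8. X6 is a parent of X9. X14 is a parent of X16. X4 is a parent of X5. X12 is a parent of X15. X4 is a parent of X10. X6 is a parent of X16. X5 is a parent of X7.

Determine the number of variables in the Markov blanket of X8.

5

Recall MB(v) = parents ∪ children ∪ spouses, where spouses are the other parents of v's children.
X8 has parent X3.
Children of X8: X10.
Other parents of X8's children:
  X10: X4, X5, X6
MB(X8) = {X3, X4, X5, X6, X10}, which has 5 nodes.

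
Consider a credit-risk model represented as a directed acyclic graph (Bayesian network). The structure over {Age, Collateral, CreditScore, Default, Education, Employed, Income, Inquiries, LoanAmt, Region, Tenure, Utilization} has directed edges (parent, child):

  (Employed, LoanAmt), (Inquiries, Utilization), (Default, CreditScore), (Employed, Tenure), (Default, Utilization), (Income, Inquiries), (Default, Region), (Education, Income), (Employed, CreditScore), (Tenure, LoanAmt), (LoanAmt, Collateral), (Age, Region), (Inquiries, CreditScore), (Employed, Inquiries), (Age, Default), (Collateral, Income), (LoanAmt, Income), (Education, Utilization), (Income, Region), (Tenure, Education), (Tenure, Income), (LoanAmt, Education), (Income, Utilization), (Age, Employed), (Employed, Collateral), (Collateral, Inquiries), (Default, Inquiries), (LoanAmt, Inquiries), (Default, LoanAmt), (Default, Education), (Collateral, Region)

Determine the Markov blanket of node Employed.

{Age, Collateral, CreditScore, Default, Income, Inquiries, LoanAmt, Tenure}

The Markov blanket of a node is its parents, its children, and the other parents of its children.
Employed has parent Age.
Employed's children: Collateral, CreditScore, Inquiries, LoanAmt, Tenure.
Co-parents of Employed (other parents of its children):
  Tenure: no additional parents.
  parents(LoanAmt) \ {Employed} = {Default, Tenure}.
  parents(Collateral) \ {Employed} = {LoanAmt}.
  Inquiries's other parents are Collateral, Default, Income, LoanAmt.
  CreditScore's other parents are Default, Inquiries.
So the Markov blanket of Employed is {Age, Collateral, CreditScore, Default, Income, Inquiries, LoanAmt, Tenure}.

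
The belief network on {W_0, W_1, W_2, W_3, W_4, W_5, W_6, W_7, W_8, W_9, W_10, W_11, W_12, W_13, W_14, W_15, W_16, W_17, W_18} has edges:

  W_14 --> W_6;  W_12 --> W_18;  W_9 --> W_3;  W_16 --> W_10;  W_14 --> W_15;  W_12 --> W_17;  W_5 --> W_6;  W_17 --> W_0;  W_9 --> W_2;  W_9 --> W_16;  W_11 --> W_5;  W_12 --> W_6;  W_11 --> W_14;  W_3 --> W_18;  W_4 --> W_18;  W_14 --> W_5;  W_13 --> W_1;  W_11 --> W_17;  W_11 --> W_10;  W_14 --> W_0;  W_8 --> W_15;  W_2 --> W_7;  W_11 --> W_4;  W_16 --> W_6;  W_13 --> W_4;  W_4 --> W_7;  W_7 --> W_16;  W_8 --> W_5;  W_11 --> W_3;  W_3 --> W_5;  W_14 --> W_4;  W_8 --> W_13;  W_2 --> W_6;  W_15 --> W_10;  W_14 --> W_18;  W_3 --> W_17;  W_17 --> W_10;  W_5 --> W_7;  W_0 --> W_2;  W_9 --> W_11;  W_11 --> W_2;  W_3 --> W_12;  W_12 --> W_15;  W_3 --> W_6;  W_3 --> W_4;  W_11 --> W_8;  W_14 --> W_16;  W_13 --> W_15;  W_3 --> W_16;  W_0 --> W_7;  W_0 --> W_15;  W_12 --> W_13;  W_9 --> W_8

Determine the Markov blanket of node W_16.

By definition, MB(W_16) is built from W_16's parents, W_16's children, and the co-parents of W_16.
W_16's children: W_6, W_10.
W_16 has parents W_3, W_7, W_9, W_14.
Other parents of W_16's children:
  W_6: W_2, W_3, W_5, W_12, W_14
  W_10: W_11, W_15, W_17
Union: {W_3, W_7, W_9, W_14} ∪ {W_6, W_10} ∪ {W_2, W_3, W_5, W_11, W_12, W_14, W_15, W_17} = {W_2, W_3, W_5, W_6, W_7, W_9, W_10, W_11, W_12, W_14, W_15, W_17}.

{W_2, W_3, W_5, W_6, W_7, W_9, W_10, W_11, W_12, W_14, W_15, W_17}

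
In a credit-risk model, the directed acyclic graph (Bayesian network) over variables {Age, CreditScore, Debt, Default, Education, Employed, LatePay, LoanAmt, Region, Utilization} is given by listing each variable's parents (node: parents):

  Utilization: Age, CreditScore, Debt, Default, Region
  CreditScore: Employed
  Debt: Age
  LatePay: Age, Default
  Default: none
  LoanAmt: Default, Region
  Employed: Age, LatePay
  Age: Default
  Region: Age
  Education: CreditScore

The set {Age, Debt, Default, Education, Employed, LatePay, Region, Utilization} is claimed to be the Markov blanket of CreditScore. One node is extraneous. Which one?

Ch(CreditScore) = {Education, Utilization}.
Pa(CreditScore) = {Employed}.
Other parents of CreditScore's children:
  Utilization: Age, Debt, Default, Region
  Education: —
MB(CreditScore) = {Age, Debt, Default, Education, Employed, Region, Utilization}.
LatePay is neither a parent, child, nor co-parent of CreditScore, so it does not belong.

LatePay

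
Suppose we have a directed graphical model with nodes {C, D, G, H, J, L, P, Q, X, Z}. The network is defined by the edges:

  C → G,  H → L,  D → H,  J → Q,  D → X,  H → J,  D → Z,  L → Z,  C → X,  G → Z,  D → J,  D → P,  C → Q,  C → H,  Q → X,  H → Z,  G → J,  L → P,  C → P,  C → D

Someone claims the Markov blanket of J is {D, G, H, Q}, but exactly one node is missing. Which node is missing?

A node's Markov blanket = Pa ∪ Ch ∪ (parents of Ch other than the node itself).
Children of J: Q.
J's parents: D, G, H.
Parents of each child, excluding J:
  Q's other parent is C.
MB(J) = {C, D, G, H, Q}.
Comparing with the claimed set, C is missing.

C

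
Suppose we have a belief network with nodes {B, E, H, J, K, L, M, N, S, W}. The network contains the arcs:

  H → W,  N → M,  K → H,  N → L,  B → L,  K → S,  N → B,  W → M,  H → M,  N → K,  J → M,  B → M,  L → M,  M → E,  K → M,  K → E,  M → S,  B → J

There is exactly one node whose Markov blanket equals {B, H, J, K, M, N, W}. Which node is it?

The target node must have every member of {B, H, J, K, M, N, W} as a parent, child, or co-parent, and no others.
Parents of L: B, N; children: M; co-parents: B, H, J, K, N, W.
These exactly cover the given set, so the node is L.

L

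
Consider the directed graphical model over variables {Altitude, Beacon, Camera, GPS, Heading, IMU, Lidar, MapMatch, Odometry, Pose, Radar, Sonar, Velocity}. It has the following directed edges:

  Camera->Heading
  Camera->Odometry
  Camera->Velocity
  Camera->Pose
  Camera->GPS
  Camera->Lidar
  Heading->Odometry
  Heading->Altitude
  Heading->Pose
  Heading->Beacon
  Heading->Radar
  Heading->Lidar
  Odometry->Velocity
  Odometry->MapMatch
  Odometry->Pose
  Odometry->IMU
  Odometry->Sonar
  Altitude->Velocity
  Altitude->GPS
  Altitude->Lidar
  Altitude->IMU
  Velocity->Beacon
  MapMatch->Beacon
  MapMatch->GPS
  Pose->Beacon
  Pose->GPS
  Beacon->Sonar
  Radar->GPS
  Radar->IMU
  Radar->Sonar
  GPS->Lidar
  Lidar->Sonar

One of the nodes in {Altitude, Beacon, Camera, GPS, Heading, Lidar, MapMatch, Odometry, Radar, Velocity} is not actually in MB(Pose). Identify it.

Recall MB(v) = parents ∪ children ∪ spouses, where spouses are the other parents of v's children.
Parents of Pose: Camera, Heading, Odometry.
Pose's children: Beacon, GPS.
For each child, the remaining parents (spouses of Pose):
  Beacon: Heading, MapMatch, Velocity
  GPS: Altitude, Camera, MapMatch, Radar
MB(Pose) = {Altitude, Beacon, Camera, GPS, Heading, MapMatch, Odometry, Radar, Velocity}.
Lidar is neither a parent, child, nor co-parent of Pose, so it does not belong.

Lidar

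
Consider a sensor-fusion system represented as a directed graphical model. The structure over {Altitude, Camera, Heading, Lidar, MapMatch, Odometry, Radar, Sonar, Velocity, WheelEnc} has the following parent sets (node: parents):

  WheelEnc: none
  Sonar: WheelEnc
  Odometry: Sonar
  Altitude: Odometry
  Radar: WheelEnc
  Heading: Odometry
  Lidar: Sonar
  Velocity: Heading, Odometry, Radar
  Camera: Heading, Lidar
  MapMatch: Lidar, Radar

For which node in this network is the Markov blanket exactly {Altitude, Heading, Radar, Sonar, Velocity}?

Odometry

The target node must have every member of {Altitude, Heading, Radar, Sonar, Velocity} as a parent, child, or co-parent, and no others.
Parents of Odometry: Sonar; children: Altitude, Heading, Velocity; co-parents: Heading, Radar.
These exactly cover the given set, so the node is Odometry.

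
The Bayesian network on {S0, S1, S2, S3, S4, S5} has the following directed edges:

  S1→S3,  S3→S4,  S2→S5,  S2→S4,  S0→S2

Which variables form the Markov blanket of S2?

{S0, S3, S4, S5}

Pa(S2) = {S0}.
S2 has children S4, S5.
Parents of each child, excluding S2:
  S4 also has parent S3.
  S5 has no other parent.
Taking the union gives {S0, S3, S4, S5}.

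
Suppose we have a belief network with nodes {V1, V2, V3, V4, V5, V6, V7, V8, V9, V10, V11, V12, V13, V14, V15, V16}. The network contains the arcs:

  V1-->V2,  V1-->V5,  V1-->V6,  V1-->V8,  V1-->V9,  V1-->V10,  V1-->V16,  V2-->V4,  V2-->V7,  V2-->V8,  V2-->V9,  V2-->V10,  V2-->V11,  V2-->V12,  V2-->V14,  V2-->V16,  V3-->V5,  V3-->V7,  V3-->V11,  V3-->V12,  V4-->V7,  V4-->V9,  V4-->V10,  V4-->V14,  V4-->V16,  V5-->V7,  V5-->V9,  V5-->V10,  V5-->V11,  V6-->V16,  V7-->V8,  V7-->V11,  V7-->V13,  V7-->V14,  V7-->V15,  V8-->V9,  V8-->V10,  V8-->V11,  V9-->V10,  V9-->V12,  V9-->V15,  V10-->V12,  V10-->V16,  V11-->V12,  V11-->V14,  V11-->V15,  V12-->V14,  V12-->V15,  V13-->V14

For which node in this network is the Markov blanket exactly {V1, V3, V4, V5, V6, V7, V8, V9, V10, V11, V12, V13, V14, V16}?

The target node must have every member of {V1, V3, V4, V5, V6, V7, V8, V9, V10, V11, V12, V13, V14, V16} as a parent, child, or co-parent, and no others.
Parents of V2: V1; children: V4, V7, V8, V9, V10, V11, V12, V14, V16; co-parents: V1, V3, V4, V5, V6, V7, V8, V9, V10, V11, V12, V13.
These exactly cover the given set, so the node is V2.

V2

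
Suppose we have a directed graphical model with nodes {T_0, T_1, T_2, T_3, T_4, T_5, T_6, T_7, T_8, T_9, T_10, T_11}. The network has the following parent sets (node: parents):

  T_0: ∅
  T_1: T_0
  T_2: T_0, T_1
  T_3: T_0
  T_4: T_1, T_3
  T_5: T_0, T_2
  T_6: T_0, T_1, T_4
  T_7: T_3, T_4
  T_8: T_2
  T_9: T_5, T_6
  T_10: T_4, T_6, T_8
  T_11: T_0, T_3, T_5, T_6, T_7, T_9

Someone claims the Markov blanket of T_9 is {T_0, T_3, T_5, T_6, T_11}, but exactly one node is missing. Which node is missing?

The Markov blanket of a node is its parents, its children, and the other parents of its children.
T_9 has parents T_5, T_6.
Ch(T_9) = {T_11}.
For each child, the remaining parents (spouses of T_9):
  parents(T_11) \ {T_9} = {T_0, T_3, T_5, T_6, T_7}.
MB(T_9) = {T_0, T_3, T_5, T_6, T_7, T_11}.
Comparing with the claimed set, T_7 is missing.

T_7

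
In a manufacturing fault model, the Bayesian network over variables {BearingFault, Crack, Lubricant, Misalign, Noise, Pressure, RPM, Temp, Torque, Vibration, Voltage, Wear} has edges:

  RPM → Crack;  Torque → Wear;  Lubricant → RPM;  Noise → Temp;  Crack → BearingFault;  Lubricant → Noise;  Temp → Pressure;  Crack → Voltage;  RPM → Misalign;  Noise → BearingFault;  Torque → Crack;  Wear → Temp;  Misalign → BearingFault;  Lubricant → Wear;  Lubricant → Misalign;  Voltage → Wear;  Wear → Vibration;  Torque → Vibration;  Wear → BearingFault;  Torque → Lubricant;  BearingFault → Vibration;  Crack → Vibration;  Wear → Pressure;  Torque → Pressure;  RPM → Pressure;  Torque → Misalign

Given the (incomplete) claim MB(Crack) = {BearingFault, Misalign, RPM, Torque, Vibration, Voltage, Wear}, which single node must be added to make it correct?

Noise

A node's Markov blanket = Pa ∪ Ch ∪ (parents of Ch other than the node itself).
Pa(Crack) = {RPM, Torque}.
Children of Crack: BearingFault, Vibration, Voltage.
Parents of each child, excluding Crack:
  Voltage: —
  BearingFault: Misalign, Noise, Wear
  Vibration: BearingFault, Torque, Wear
MB(Crack) = {BearingFault, Misalign, Noise, RPM, Torque, Vibration, Voltage, Wear}.
Comparing with the claimed set, Noise is missing.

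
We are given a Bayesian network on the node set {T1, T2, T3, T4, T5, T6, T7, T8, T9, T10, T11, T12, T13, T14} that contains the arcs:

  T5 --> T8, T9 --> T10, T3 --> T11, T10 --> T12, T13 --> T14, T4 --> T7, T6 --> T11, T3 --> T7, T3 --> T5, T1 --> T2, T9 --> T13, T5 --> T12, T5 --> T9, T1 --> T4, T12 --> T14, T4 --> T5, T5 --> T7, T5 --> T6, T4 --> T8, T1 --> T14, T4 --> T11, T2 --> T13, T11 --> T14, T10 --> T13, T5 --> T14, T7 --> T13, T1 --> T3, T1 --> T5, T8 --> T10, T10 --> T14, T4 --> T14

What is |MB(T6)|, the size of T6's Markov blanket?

4

By definition, MB(T6) is built from T6's parents, T6's children, and the co-parents of T6.
Pa(T6) = {T5}.
Ch(T6) = {T11}.
Parents of each child, excluding T6:
  T11's other parents are T3, T4.
MB(T6) = {T3, T4, T5, T11}, which has 4 nodes.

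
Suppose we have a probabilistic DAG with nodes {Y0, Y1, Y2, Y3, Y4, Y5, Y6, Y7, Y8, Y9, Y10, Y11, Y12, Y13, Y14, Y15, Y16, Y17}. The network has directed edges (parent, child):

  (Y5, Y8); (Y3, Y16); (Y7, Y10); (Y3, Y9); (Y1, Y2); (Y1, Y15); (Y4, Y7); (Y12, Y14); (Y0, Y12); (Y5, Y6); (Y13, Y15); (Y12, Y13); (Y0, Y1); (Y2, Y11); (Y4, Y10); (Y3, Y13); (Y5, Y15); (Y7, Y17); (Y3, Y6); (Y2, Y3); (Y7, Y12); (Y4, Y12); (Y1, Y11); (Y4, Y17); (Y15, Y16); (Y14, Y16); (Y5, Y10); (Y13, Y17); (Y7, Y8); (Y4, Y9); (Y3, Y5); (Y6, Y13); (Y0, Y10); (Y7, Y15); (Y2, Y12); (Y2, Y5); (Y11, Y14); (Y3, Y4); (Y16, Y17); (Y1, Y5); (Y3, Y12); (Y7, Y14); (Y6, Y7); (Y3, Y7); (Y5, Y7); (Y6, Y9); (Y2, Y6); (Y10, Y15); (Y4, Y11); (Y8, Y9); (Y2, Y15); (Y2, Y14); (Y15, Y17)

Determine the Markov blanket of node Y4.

Recall MB(v) = parents ∪ children ∪ spouses, where spouses are the other parents of v's children.
Y4 has children Y7, Y9, Y10, Y11, Y12, Y17.
Y4 has parent Y3.
Parents of each child, excluding Y4:
  Y7's other parents are Y3, Y5, Y6.
  parents(Y9) \ {Y4} = {Y3, Y6, Y8}.
  parents(Y10) \ {Y4} = {Y0, Y5, Y7}.
  Y11's other parents are Y1, Y2.
  parents(Y12) \ {Y4} = {Y0, Y2, Y3, Y7}.
  parents(Y17) \ {Y4} = {Y7, Y13, Y15, Y16}.
So the Markov blanket of Y4 is {Y0, Y1, Y2, Y3, Y5, Y6, Y7, Y8, Y9, Y10, Y11, Y12, Y13, Y15, Y16, Y17}.

{Y0, Y1, Y2, Y3, Y5, Y6, Y7, Y8, Y9, Y10, Y11, Y12, Y13, Y15, Y16, Y17}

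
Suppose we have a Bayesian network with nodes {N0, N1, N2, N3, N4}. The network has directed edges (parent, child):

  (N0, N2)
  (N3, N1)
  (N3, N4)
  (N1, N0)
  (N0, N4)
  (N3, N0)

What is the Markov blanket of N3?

By definition, MB(N3) is built from N3's parents, N3's children, and the co-parents of N3.
N3's children: N0, N1, N4.
N3 has no parents.
Parents of each child, excluding N3:
  N1: no additional parents.
  parents(N0) \ {N3} = {N1}.
  N4's other parent is N0.
Union: {} ∪ {N0, N1, N4} ∪ {N0, N1} = {N0, N1, N4}.

{N0, N1, N4}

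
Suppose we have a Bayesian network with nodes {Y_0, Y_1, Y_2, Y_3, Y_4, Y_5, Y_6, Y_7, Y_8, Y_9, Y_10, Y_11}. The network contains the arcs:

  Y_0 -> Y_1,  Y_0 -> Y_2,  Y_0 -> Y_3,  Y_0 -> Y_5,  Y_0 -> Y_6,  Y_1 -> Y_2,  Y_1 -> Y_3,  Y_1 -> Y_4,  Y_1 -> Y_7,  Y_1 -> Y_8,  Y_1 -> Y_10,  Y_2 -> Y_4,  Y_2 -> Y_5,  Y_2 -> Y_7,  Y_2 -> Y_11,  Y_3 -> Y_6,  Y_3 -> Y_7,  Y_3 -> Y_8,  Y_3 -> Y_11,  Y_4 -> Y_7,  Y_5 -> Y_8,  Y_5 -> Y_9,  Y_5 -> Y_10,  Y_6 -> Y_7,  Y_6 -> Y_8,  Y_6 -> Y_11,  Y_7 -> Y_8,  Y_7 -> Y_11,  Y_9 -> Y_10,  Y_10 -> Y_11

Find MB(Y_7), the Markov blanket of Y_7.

A node's Markov blanket = Pa ∪ Ch ∪ (parents of Ch other than the node itself).
Parents of Y_7: Y_1, Y_2, Y_3, Y_4, Y_6.
Y_7 has children Y_8, Y_11.
For each child, the remaining parents (spouses of Y_7):
  parents(Y_8) \ {Y_7} = {Y_1, Y_3, Y_5, Y_6}.
  parents(Y_11) \ {Y_7} = {Y_2, Y_3, Y_6, Y_10}.
Taking the union gives {Y_1, Y_2, Y_3, Y_4, Y_5, Y_6, Y_8, Y_10, Y_11}.

{Y_1, Y_2, Y_3, Y_4, Y_5, Y_6, Y_8, Y_10, Y_11}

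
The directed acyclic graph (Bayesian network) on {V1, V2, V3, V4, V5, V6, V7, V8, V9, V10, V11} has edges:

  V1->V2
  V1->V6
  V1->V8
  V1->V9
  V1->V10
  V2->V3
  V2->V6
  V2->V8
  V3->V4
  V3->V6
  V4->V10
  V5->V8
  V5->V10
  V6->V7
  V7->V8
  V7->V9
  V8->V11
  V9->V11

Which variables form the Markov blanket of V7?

{V1, V2, V5, V6, V8, V9}

Children of V7: V8, V9.
V7's parents: V6.
For each child, the remaining parents (spouses of V7):
  V8's other parents are V1, V2, V5.
  V9 also has parent V1.
So the Markov blanket of V7 is {V1, V2, V5, V6, V8, V9}.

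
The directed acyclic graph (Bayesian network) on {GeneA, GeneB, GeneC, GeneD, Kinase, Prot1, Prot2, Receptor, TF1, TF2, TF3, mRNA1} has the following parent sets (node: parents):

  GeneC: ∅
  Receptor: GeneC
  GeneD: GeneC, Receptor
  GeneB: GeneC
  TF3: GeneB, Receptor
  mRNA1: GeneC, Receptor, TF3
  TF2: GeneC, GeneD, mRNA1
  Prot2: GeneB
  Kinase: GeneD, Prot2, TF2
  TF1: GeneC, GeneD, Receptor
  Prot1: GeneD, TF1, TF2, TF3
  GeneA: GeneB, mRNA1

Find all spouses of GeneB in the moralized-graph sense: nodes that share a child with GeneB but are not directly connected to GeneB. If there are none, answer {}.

{Receptor, mRNA1}

Children of GeneB: GeneA, Prot2, TF3.
  parents(TF3) \ {GeneB} = {Receptor}.
  Prot2 has no other parent.
  GeneA's other parent is mRNA1.
Excluding nodes already adjacent to GeneB (GeneA, GeneC, Prot2, TF3), the co-parent-only contribution is {Receptor, mRNA1}.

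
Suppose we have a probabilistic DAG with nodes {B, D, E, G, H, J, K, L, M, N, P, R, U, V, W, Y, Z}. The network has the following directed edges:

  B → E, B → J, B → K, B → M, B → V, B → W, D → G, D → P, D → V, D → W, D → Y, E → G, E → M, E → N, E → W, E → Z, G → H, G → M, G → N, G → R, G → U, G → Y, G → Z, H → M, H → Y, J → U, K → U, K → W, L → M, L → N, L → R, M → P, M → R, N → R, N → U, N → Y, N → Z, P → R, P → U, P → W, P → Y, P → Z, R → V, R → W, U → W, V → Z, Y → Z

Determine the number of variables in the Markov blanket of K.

K's parents: B.
K has children U, W.
Other parents of K's children:
  U: G, J, N, P
  W: B, D, E, P, R, U
MB(K) = {B, D, E, G, J, N, P, R, U, W}, which has 10 nodes.

10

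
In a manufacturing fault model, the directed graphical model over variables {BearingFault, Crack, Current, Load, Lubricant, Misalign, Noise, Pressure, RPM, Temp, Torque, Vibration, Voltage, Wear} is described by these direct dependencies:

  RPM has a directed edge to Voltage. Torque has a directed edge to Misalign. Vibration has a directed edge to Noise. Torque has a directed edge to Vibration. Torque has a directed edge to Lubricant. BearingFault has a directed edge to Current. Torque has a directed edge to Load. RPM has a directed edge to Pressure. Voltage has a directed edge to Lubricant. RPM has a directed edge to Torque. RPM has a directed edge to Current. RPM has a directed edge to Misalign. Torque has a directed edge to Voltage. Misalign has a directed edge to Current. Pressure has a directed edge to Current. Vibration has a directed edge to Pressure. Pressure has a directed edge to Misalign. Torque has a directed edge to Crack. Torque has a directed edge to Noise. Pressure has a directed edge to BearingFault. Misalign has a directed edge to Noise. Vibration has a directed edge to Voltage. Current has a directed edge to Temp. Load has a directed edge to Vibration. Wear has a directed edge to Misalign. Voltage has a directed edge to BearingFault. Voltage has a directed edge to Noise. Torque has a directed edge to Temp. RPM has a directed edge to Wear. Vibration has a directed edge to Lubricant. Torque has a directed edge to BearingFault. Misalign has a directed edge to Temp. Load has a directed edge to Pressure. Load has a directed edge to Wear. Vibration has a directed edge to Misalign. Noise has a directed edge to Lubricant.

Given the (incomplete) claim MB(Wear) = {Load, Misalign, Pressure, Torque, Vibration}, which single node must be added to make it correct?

RPM

Recall MB(v) = parents ∪ children ∪ spouses, where spouses are the other parents of v's children.
Pa(Wear) = {Load, RPM}.
Ch(Wear) = {Misalign}.
Parents of each child, excluding Wear:
  Misalign's other parents are Pressure, RPM, Torque, Vibration.
MB(Wear) = {Load, Misalign, Pressure, RPM, Torque, Vibration}.
Comparing with the claimed set, RPM is missing.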